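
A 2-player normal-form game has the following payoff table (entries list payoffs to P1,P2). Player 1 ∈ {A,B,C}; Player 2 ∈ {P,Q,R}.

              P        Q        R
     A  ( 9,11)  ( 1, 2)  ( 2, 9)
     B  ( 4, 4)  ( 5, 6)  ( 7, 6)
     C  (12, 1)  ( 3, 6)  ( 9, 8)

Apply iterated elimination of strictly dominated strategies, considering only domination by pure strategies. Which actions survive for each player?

P1 drop A (C beats it: P:12>9 Q:3>1 R:9>2)
P2 drop P (Q beats it: B:6>4 C:6>1)
P1→{B,C} P2→{Q,R}

Remaining: P1:{B,C} P2:{Q,R}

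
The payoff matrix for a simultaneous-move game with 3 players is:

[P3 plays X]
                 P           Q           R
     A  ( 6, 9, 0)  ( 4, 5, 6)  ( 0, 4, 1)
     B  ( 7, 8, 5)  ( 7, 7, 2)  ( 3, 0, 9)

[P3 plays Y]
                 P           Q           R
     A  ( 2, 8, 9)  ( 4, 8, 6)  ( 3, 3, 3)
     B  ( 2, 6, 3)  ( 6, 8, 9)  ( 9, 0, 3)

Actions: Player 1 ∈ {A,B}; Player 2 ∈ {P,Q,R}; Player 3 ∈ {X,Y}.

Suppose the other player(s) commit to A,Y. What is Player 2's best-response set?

argmax u_2 = {P,Q}

u_2(P vs A,Y) = 8
u_2(Q vs A,Y) = 8
u_2(R vs A,Y) = 3
max payoff 8 at {P,Q}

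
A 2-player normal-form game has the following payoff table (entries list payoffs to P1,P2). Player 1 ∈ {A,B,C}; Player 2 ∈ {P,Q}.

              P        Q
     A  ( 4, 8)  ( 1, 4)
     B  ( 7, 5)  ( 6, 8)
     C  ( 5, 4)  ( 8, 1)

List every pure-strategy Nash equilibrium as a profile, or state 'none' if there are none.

(A,P): not NE [P1→B gives 7>4]
(A,Q): not NE [P1→C gives 8>1; P2→P gives 8>4]
(B,P): not NE [P2→Q gives 8>5]
(B,Q): not NE [P1→C gives 8>6]
(C,P): not NE [P1→B gives 7>5]
(C,Q): not NE [P2→P gives 4>1]

No pure NE.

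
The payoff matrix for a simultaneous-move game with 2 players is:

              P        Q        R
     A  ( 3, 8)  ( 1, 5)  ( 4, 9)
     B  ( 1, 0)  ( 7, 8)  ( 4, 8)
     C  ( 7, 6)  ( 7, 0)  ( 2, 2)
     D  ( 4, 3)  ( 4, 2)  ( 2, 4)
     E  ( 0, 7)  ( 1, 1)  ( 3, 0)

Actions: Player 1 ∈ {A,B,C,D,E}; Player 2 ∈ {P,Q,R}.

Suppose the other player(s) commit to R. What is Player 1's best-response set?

u_1(A vs R) = 4
u_1(B vs R) = 4
u_1(C vs R) = 2
u_1(D vs R) = 2
u_1(E vs R) = 3
max payoff 4 at {A,B}

BR_1 = {A,B}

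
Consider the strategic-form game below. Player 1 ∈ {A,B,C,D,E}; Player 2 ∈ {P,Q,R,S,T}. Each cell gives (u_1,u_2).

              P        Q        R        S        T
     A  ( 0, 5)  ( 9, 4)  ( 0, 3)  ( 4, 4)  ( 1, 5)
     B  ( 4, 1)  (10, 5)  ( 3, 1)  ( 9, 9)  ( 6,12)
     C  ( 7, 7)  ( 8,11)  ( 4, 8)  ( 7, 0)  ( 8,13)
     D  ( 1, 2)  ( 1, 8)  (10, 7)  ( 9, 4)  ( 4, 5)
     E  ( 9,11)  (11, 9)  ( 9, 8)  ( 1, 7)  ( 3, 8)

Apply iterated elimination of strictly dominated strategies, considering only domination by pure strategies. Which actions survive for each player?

Remaining: P1:{B,C,E} P2:{P,Q,T}

P1 drop A (B beats it: P:4>0 Q:10>9 R:3>0 S:9>4 T:6>1)
P2 drop R (Q beats it: B:5>1 C:11>8 D:8>7 E:9>8)
P2 drop S (T beats it: B:12>9 C:13>0 D:5>4 E:8>7)
P1 drop D (B beats it: P:4>1 Q:10>1 T:6>4)
P1→{B,C,E} P2→{P,Q,T}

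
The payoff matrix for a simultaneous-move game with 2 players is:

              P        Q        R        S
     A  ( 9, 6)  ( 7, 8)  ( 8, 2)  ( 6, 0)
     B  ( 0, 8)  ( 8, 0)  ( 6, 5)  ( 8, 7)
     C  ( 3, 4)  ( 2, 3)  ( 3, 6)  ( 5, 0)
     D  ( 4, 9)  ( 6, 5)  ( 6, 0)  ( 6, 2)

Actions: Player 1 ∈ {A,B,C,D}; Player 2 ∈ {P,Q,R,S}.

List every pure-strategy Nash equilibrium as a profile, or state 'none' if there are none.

(A,P): not NE [P2→Q gives 8>6]
(A,Q): not NE [P1→B gives 8>7]
(A,R): not NE [P2→Q gives 8>2]
(A,S): not NE [P1→B gives 8>6; P2→Q gives 8>0]
(B,P): not NE [P1→A gives 9>0]
(B,Q): not NE [P2→P gives 8>0]
(B,R): not NE [P1→A gives 8>6; P2→P gives 8>5]
(B,S): not NE [P2→P gives 8>7]
(C,P): not NE [P1→A gives 9>3; P2→R gives 6>4]
(C,Q): not NE [P1→B gives 8>2; P2→R gives 6>3]
(C,R): not NE [P1→A gives 8>3]
(C,S): not NE [P1→B gives 8>5; P2→R gives 6>0]
(D,P): not NE [P1→A gives 9>4]
(D,Q): not NE [P1→B gives 8>6; P2→P gives 9>5]
(D,R): not NE [P1→A gives 8>6; P2→P gives 9>0]
(D,S): not NE [P1→B gives 8>6; P2→P gives 9>2]

PSNE: ∅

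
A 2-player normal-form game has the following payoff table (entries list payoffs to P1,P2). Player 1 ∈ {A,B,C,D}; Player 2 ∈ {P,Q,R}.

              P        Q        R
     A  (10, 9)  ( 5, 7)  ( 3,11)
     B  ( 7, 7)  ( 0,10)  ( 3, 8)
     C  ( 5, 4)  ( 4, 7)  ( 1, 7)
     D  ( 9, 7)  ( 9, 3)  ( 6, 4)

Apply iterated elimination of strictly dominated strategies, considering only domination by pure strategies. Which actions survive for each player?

P1 drop B (D beats it: P:9>7 Q:9>0 R:6>3)
P1 drop C (A beats it: P:10>5 Q:5>4 R:3>1)
P2 drop Q (P beats it: A:9>7 D:7>3)
P1→{A,D} P2→{P,R}

Remaining: P1:{A,D} P2:{P,R}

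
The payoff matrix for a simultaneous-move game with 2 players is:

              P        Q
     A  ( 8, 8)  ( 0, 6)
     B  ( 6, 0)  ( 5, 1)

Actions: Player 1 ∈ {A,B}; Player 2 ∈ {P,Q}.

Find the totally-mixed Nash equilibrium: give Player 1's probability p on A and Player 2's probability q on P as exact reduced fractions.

p=1/3, q=5/7

P1 indiff ⇒ q·8+(1-q)·0 = q·6+(1-q)·5 ⇒ q(2) = (1-q)(5) ⇒ q = 5/7
P2 indiff ⇒ p·8+(1-p)·0 = p·6+(1-p)·1 ⇒ p(2) = (1-p)(1) ⇒ p = 1/3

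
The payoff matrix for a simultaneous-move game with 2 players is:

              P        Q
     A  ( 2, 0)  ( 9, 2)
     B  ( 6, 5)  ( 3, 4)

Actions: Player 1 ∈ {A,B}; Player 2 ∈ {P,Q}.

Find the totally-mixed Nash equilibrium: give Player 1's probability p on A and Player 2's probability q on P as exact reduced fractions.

(p,q) = (1/3, 3/5)

P1 indiff ⇒ q·2+(1-q)·9 = q·6+(1-q)·3 ⇒ q(-4) = (1-q)(-6) ⇒ q = 3/5
P2 indiff ⇒ p·0+(1-p)·5 = p·2+(1-p)·4 ⇒ p(-2) = (1-p)(-1) ⇒ p = 1/3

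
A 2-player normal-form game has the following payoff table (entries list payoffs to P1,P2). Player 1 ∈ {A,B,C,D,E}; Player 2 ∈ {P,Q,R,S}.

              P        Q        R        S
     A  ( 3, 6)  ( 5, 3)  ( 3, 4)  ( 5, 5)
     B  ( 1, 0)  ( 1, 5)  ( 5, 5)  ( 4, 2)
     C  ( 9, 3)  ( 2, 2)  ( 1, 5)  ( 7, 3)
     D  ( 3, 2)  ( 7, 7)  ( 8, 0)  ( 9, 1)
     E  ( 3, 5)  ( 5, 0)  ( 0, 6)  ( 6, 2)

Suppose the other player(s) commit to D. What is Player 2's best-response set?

u_2(P vs D) = 2
u_2(Q vs D) = 7
u_2(R vs D) = 0
u_2(S vs D) = 1
max payoff 7 at {Q}

argmax u_2 = {Q}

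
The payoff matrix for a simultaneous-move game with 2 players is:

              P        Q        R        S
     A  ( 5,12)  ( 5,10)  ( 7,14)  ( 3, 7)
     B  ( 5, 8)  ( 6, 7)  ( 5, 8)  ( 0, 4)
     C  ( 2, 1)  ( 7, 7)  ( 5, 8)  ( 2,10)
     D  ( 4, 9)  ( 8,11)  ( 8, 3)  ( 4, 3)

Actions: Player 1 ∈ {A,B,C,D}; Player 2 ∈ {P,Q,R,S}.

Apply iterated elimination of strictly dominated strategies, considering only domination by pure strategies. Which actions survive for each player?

Survivors P1:{A,B,D} P2:{P,Q,R}

P1 drop C (D beats it: P:4>2 Q:8>7 R:8>5 S:4>2)
P2 drop S (P beats it: A:12>7 B:8>4 D:9>3)
P1→{A,B,D} P2→{P,Q,R}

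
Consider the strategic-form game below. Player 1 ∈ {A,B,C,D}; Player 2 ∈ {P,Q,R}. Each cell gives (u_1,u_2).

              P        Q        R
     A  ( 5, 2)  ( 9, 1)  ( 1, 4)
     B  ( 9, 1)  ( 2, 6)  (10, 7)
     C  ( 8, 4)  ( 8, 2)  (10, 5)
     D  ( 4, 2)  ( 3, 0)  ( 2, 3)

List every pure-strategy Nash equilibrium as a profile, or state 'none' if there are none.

(A,P): not NE [P1→B gives 9>5; P2→R gives 4>2]
(A,Q): not NE [P2→R gives 4>1]
(A,R): not NE [P1→C gives 10>1]
(B,P): not NE [P2→R gives 7>1]
(B,Q): not NE [P1→A gives 9>2; P2→R gives 7>6]
(B,R): NE
(C,P): not NE [P1→B gives 9>8; P2→R gives 5>4]
(C,Q): not NE [P1→A gives 9>8; P2→R gives 5>2]
(C,R): NE
(D,P): not NE [P1→B gives 9>4; P2→R gives 3>2]
(D,Q): not NE [P1→A gives 9>3; P2→R gives 3>0]
(D,R): not NE [P1→C gives 10>2]

Nash profiles: (B,R), (C,R)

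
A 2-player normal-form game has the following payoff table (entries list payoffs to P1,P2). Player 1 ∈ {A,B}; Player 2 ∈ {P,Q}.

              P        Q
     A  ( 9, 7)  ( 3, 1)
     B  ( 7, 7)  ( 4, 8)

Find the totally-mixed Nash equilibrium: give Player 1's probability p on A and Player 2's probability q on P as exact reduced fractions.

P1 mixes 1/7 on A; P2 mixes 1/3 on P

P1 indiff ⇒ q·9+(1-q)·3 = q·7+(1-q)·4 ⇒ q(2) = (1-q)(1) ⇒ q = 1/3
P2 indiff ⇒ p·7+(1-p)·7 = p·1+(1-p)·8 ⇒ p(6) = (1-p)(1) ⇒ p = 1/7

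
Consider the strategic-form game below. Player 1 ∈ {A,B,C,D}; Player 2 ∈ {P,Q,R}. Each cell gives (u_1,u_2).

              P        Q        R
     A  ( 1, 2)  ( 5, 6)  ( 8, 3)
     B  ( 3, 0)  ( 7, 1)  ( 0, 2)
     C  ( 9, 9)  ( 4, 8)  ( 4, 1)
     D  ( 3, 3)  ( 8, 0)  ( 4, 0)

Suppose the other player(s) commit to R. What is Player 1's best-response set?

P1 best: {A}

u_1(A vs R) = 8
u_1(B vs R) = 0
u_1(C vs R) = 4
u_1(D vs R) = 4
max payoff 8 at {A}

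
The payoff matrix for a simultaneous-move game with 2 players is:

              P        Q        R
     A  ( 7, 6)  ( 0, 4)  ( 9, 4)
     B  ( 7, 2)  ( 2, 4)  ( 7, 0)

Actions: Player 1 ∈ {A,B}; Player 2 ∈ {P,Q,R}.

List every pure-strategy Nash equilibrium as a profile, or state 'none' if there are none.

(A,P): NE
(A,Q): not NE [P1→B gives 2>0; P2→P gives 6>4]
(A,R): not NE [P2→P gives 6>4]
(B,P): not NE [P2→Q gives 4>2]
(B,Q): NE
(B,R): not NE [P1→A gives 9>7; P2→Q gives 4>0]

Nash profiles: (A,P), (B,Q)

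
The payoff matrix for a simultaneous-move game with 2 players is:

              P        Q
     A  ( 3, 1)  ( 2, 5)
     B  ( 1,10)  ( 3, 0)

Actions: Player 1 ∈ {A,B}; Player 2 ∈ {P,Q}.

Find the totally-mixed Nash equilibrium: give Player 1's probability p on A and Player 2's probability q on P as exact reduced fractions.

P1 indiff ⇒ q·3+(1-q)·2 = q·1+(1-q)·3 ⇒ q(2) = (1-q)(1) ⇒ q = 1/3
P2 indiff ⇒ p·1+(1-p)·10 = p·5+(1-p)·0 ⇒ p(-4) = (1-p)(-10) ⇒ p = 5/7

p=5/7, q=1/3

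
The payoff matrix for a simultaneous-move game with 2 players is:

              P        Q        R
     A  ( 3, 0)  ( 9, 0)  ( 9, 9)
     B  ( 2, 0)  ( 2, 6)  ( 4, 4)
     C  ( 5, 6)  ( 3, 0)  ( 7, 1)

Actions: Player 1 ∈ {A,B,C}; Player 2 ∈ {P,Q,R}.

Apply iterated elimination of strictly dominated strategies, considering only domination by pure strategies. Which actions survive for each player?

P1 drop B (A beats it: P:3>2 Q:9>2 R:9>4)
P2 drop Q (R beats it: A:9>0 C:1>0)
P1→{A,C} P2→{P,R}

IESDS → P1:{A,C} P2:{P,R}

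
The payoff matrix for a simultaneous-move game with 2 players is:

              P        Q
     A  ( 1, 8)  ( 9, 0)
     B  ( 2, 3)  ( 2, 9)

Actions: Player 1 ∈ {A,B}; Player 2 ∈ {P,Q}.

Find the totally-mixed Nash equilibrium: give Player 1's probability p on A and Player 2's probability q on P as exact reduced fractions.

P1 indiff ⇒ q·1+(1-q)·9 = q·2+(1-q)·2 ⇒ q(-1) = (1-q)(-7) ⇒ q = 7/8
P2 indiff ⇒ p·8+(1-p)·3 = p·0+(1-p)·9 ⇒ p(8) = (1-p)(6) ⇒ p = 3/7

P1 mixes 3/7 on A; P2 mixes 7/8 on P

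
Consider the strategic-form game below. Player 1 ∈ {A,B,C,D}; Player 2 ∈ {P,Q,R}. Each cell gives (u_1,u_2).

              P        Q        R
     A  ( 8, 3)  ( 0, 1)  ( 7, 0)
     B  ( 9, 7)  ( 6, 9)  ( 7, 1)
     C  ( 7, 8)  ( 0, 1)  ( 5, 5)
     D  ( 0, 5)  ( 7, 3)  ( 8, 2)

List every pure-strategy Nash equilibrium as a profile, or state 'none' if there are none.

No pure NE.

(A,P): not NE [P1→B gives 9>8]
(A,Q): not NE [P1→D gives 7>0; P2→P gives 3>1]
(A,R): not NE [P1→D gives 8>7; P2→P gives 3>0]
(B,P): not NE [P2→Q gives 9>7]
(B,Q): not NE [P1→D gives 7>6]
(B,R): not NE [P1→D gives 8>7; P2→Q gives 9>1]
(C,P): not NE [P1→B gives 9>7]
(C,Q): not NE [P1→D gives 7>0; P2→P gives 8>1]
(C,R): not NE [P1→D gives 8>5; P2→P gives 8>5]
(D,P): not NE [P1→B gives 9>0]
(D,Q): not NE [P2→P gives 5>3]
(D,R): not NE [P2→P gives 5>2]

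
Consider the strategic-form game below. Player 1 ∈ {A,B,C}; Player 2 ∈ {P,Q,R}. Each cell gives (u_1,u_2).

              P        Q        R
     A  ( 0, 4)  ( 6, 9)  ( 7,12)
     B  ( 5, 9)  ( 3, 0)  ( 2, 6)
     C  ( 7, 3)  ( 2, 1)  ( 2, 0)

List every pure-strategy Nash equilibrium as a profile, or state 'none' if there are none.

Nash profiles: (A,R), (C,P)

(A,P): not NE [P1→C gives 7>0; P2→R gives 12>4]
(A,Q): not NE [P2→R gives 12>9]
(A,R): NE
(B,P): not NE [P1→C gives 7>5]
(B,Q): not NE [P1→A gives 6>3; P2→P gives 9>0]
(B,R): not NE [P1→A gives 7>2; P2→P gives 9>6]
(C,P): NE
(C,Q): not NE [P1→A gives 6>2; P2→P gives 3>1]
(C,R): not NE [P1→A gives 7>2; P2→P gives 3>0]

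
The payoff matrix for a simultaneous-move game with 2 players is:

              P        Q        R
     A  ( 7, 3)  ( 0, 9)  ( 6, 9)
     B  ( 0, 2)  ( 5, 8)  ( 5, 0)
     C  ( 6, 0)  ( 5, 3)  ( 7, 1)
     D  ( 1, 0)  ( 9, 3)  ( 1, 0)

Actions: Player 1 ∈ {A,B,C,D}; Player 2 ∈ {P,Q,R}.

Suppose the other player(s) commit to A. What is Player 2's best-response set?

u_2(P vs A) = 3
u_2(Q vs A) = 9
u_2(R vs A) = 9
max payoff 9 at {Q,R}

argmax u_2 = {Q,R}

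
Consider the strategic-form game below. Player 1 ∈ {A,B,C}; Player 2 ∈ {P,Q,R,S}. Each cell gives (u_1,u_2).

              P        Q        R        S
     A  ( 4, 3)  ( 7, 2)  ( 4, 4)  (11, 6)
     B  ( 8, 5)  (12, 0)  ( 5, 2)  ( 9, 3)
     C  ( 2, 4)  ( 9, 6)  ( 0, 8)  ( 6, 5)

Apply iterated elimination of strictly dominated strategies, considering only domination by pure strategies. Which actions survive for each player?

Remaining: P1:{A,B} P2:{P,S}

P1 drop C (B beats it: P:8>2 Q:12>9 R:5>0 S:9>6)
P2 drop Q (P beats it: A:3>2 B:5>0)
P2 drop R (S beats it: A:6>4 B:3>2)
P1→{A,B} P2→{P,S}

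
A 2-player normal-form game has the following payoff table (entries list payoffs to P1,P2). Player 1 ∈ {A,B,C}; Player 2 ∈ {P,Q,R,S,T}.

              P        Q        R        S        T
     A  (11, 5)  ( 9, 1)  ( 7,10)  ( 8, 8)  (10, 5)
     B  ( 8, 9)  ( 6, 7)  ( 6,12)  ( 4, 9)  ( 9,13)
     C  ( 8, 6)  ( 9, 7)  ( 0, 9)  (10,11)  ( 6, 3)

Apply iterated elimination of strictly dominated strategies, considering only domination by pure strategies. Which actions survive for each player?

P1 drop B (A beats it: P:11>8 Q:9>6 R:7>6 S:8>4 T:10>9)
P2 drop P (R beats it: A:10>5 C:9>6)
P2 drop Q (R beats it: A:10>1 C:9>7)
P2 drop T (R beats it: A:10>5 C:9>3)
P1→{A,C} P2→{R,S}

Remaining: P1:{A,C} P2:{R,S}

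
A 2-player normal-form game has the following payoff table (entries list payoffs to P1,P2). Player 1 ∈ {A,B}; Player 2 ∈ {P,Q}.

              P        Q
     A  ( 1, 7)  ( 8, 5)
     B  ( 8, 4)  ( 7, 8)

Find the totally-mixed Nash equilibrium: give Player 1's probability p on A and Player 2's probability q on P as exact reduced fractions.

P1 indiff ⇒ q·1+(1-q)·8 = q·8+(1-q)·7 ⇒ q(-7) = (1-q)(-1) ⇒ q = 1/8
P2 indiff ⇒ p·7+(1-p)·4 = p·5+(1-p)·8 ⇒ p(2) = (1-p)(4) ⇒ p = 2/3

p=2/3, q=1/8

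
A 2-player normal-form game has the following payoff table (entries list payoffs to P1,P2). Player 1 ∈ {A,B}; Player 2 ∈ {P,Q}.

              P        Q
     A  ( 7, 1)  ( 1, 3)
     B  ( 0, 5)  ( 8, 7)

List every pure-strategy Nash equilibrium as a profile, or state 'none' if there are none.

NE set: (B,Q)

(A,P): not NE [P2→Q gives 3>1]
(A,Q): not NE [P1→B gives 8>1]
(B,P): not NE [P1→A gives 7>0; P2→Q gives 7>5]
(B,Q): NE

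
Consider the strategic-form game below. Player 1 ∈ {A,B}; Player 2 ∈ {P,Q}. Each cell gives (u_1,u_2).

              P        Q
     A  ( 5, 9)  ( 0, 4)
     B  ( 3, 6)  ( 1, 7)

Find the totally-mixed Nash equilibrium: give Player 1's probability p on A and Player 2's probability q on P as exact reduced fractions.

P1 indiff ⇒ q·5+(1-q)·0 = q·3+(1-q)·1 ⇒ q(2) = (1-q)(1) ⇒ q = 1/3
P2 indiff ⇒ p·9+(1-p)·6 = p·4+(1-p)·7 ⇒ p(5) = (1-p)(1) ⇒ p = 1/6

(p,q) = (1/6, 1/3)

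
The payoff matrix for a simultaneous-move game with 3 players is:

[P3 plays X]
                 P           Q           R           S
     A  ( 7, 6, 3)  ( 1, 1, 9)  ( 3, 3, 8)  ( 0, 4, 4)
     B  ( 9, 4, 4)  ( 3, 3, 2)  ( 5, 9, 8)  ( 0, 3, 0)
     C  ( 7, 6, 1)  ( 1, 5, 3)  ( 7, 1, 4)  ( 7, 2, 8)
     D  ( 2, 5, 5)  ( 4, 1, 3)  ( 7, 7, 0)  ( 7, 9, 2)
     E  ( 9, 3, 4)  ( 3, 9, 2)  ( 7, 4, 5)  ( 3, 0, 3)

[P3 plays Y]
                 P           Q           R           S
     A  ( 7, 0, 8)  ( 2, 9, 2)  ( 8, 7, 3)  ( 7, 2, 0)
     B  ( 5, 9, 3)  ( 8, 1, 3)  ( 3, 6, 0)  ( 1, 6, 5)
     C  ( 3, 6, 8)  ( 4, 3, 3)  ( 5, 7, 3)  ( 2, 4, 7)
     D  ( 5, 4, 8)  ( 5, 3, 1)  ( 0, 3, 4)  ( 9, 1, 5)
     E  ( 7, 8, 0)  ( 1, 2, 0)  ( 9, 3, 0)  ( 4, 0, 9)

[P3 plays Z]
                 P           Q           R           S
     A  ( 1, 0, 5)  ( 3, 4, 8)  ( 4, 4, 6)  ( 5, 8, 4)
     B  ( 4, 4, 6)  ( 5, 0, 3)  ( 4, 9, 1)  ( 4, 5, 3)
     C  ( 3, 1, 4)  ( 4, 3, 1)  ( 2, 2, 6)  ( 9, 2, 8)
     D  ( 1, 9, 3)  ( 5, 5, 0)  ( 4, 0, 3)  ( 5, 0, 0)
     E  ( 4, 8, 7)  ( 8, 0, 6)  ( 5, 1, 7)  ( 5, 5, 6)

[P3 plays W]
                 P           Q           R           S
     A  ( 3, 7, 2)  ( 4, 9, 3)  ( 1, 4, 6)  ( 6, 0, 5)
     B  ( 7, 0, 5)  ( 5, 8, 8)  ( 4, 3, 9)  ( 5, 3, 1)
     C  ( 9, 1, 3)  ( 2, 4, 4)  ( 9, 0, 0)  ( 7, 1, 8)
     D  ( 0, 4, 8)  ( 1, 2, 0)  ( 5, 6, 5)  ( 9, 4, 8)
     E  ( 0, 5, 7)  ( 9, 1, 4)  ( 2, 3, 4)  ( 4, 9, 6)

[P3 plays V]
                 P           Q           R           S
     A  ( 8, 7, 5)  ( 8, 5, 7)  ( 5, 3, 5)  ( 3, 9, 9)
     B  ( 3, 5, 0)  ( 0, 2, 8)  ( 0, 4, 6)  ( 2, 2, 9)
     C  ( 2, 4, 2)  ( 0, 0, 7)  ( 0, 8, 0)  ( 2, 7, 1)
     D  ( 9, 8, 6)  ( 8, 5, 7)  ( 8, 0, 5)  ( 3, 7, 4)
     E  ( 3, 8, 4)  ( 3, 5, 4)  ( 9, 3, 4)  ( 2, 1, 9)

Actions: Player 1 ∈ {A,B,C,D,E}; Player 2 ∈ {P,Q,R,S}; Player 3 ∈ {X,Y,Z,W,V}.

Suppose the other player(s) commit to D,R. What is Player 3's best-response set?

u_3(X vs D,R) = 0
u_3(Y vs D,R) = 4
u_3(Z vs D,R) = 3
u_3(W vs D,R) = 5
u_3(V vs D,R) = 5
max payoff 5 at {W,V}

argmax u_3 = {W,V}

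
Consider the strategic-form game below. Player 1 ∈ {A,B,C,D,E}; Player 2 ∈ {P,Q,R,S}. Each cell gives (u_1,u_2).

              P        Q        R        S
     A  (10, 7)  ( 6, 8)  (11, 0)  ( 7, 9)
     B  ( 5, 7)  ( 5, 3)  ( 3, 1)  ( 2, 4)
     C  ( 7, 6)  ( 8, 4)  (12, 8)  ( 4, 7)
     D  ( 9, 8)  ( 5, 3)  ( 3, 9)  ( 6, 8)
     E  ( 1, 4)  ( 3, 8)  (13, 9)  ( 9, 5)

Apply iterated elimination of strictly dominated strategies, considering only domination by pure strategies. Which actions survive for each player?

P1 drop B (A beats it: P:10>5 Q:6>5 R:11>3 S:7>2)
P1 drop D (A beats it: P:10>9 Q:6>5 R:11>3 S:7>6)
P2 drop P (S beats it: A:9>7 C:7>6 E:5>4)
P1→{A,C,E} P2→{Q,R,S}

Remaining: P1:{A,C,E} P2:{Q,R,S}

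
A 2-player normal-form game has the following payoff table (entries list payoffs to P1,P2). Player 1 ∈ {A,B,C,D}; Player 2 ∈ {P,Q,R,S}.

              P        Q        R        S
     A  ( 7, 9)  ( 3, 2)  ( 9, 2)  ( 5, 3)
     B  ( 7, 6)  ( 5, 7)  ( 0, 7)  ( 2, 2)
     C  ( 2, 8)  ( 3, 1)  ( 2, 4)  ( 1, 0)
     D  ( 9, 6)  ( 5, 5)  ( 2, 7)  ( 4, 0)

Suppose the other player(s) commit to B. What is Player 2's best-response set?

P2 best: {Q,R}

u_2(P vs B) = 6
u_2(Q vs B) = 7
u_2(R vs B) = 7
u_2(S vs B) = 2
max payoff 7 at {Q,R}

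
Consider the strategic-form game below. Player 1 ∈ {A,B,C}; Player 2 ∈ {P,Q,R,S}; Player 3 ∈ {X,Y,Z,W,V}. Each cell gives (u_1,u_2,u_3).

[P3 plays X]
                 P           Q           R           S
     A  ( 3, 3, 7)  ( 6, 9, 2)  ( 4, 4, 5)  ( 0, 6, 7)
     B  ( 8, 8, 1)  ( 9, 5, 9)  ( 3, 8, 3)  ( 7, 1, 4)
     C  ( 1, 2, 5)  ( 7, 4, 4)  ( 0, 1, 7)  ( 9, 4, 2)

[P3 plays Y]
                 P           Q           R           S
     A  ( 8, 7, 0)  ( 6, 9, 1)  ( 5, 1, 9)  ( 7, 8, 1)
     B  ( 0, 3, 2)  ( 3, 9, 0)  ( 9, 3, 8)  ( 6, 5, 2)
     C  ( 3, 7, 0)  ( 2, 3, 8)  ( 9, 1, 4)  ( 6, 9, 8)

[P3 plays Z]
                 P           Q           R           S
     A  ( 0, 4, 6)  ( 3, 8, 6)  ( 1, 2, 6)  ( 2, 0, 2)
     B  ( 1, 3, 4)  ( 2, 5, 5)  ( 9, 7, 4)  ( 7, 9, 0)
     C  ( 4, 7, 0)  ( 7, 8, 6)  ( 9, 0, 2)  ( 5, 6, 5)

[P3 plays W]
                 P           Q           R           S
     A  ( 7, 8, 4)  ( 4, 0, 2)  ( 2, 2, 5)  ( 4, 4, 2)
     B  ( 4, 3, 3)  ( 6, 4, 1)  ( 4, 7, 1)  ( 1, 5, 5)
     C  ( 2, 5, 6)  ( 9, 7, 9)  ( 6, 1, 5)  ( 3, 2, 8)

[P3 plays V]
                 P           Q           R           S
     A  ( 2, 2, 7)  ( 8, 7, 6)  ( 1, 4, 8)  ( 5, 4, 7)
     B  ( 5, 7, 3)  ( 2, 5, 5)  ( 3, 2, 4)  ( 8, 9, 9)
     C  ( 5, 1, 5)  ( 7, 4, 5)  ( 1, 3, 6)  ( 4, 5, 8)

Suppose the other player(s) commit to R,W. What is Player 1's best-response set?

P1 best: {C}

u_1(A vs R,W) = 2
u_1(B vs R,W) = 4
u_1(C vs R,W) = 6
max payoff 6 at {C}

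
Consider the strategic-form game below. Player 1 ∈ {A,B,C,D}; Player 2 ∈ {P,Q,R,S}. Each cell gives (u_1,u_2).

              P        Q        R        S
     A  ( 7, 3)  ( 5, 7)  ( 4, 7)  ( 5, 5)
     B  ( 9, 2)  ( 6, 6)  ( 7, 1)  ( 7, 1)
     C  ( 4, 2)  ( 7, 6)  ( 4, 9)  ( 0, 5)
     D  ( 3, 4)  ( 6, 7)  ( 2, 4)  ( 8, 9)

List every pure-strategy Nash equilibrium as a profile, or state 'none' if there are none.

(A,P): not NE [P1→B gives 9>7; P2→R gives 7>3]
(A,Q): not NE [P1→C gives 7>5]
(A,R): not NE [P1→B gives 7>4]
(A,S): not NE [P1→D gives 8>5; P2→R gives 7>5]
(B,P): not NE [P2→Q gives 6>2]
(B,Q): not NE [P1→C gives 7>6]
(B,R): not NE [P2→Q gives 6>1]
(B,S): not NE [P1→D gives 8>7; P2→Q gives 6>1]
(C,P): not NE [P1→B gives 9>4; P2→R gives 9>2]
(C,Q): not NE [P2→R gives 9>6]
(C,R): not NE [P1→B gives 7>4]
(C,S): not NE [P1→D gives 8>0; P2→R gives 9>5]
(D,P): not NE [P1→B gives 9>3; P2→S gives 9>4]
(D,Q): not NE [P1→C gives 7>6; P2→S gives 9>7]
(D,R): not NE [P1→B gives 7>2; P2→S gives 9>4]
(D,S): NE

NE set: (D,S)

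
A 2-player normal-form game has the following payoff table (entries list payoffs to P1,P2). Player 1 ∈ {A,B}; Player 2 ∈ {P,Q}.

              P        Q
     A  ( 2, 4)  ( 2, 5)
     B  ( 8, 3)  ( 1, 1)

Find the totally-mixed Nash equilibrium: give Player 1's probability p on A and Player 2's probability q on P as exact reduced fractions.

P1 indiff ⇒ q·2+(1-q)·2 = q·8+(1-q)·1 ⇒ q(-6) = (1-q)(-1) ⇒ q = 1/7
P2 indiff ⇒ p·4+(1-p)·3 = p·5+(1-p)·1 ⇒ p(-1) = (1-p)(-2) ⇒ p = 2/3

P1 mixes 2/3 on A; P2 mixes 1/7 on P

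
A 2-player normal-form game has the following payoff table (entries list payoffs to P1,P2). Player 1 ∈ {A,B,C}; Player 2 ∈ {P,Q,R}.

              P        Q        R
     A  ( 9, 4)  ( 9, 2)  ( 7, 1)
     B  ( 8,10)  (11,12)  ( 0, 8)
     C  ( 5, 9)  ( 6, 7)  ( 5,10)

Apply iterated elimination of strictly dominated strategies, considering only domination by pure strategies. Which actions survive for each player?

P1 drop C (A beats it: P:9>5 Q:9>6 R:7>5)
P2 drop R (P beats it: A:4>1 B:10>8)
P1→{A,B} P2→{P,Q}

IESDS → P1:{A,B} P2:{P,Q}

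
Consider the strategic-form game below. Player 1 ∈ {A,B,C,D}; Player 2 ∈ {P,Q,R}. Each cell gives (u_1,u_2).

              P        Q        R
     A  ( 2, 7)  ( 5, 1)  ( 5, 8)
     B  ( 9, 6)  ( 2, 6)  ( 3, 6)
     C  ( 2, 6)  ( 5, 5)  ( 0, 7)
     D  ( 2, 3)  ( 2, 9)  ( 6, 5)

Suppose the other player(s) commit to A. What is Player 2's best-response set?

u_2(P vs A) = 7
u_2(Q vs A) = 1
u_2(R vs A) = 8
max payoff 8 at {R}

P2 best: {R}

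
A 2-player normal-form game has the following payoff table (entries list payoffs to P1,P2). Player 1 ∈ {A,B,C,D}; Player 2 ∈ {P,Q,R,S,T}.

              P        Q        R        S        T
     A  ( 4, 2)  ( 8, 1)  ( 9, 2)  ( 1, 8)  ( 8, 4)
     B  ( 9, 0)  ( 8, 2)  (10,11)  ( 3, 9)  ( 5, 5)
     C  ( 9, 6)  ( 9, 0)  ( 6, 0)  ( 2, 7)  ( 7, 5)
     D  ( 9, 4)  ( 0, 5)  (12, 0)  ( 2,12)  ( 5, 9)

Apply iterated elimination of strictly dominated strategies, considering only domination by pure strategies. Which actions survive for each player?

Survivors P1:{B,D} P2:{R,S}

P2 drop P (S beats it: A:8>2 B:9>0 C:7>6 D:12>4)
P2 drop Q (S beats it: A:8>1 B:9>2 C:7>0 D:12>5)
P2 drop T (S beats it: A:8>4 B:9>5 C:7>5 D:12>9)
P1 drop A (B beats it: R:10>9 S:3>1)
P1 drop C (B beats it: R:10>6 S:3>2)
P1→{B,D} P2→{R,S}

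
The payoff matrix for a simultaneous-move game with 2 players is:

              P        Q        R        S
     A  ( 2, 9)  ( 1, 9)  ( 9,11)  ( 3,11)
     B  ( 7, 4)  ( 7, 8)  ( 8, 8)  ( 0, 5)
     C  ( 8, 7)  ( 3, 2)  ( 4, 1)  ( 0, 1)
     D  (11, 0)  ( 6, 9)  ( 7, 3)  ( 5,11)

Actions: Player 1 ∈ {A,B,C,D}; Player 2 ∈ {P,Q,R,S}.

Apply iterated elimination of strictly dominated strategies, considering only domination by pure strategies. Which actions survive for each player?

P1 drop C (D beats it: P:11>8 Q:6>3 R:7>4 S:5>0)
P2 drop P (R beats it: A:11>9 B:8>4 D:3>0)
P1→{A,B,D} P2→{Q,R,S}

Remaining: P1:{A,B,D} P2:{Q,R,S}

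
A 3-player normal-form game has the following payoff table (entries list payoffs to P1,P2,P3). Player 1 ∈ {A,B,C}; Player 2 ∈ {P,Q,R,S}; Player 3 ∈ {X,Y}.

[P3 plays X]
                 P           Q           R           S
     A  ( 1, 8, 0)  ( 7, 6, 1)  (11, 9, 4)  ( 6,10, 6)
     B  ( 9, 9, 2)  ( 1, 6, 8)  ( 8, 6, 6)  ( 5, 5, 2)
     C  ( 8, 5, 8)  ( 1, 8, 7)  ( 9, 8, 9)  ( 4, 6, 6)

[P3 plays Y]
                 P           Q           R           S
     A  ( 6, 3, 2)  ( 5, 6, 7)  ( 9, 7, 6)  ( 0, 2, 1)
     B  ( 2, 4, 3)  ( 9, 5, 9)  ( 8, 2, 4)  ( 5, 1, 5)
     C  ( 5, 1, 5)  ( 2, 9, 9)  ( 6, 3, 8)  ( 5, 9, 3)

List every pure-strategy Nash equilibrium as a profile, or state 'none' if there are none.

(A,P,X): not NE [P1→B gives 9>1; P2→S gives 10>8; P3→Y gives 2>0]
(A,P,Y): not NE [P2→R gives 7>3]
(A,Q,X): not NE [P2→S gives 10>6; P3→Y gives 7>1]
(A,Q,Y): not NE [P1→B gives 9>5; P2→R gives 7>6]
(A,R,X): not NE [P2→S gives 10>9; P3→Y gives 6>4]
(A,R,Y): NE
(A,S,X): NE
(A,S,Y): not NE [P1→C gives 5>0; P2→R gives 7>2; P3→X gives 6>1]
(B,P,X): not NE [P3→Y gives 3>2]
(B,P,Y): not NE [P1→A gives 6>2; P2→Q gives 5>4]
(B,Q,X): not NE [P1→A gives 7>1; P2→P gives 9>6; P3→Y gives 9>8]
(B,Q,Y): NE
(B,R,X): not NE [P1→A gives 11>8; P2→P gives 9>6]
(B,R,Y): not NE [P1→A gives 9>8; P2→Q gives 5>2; P3→X gives 6>4]
(B,S,X): not NE [P1→A gives 6>5; P2→P gives 9>5; P3→Y gives 5>2]
(B,S,Y): not NE [P2→Q gives 5>1]
(C,P,X): not NE [P1→B gives 9>8; P2→R gives 8>5]
(C,P,Y): not NE [P1→A gives 6>5; P2→S gives 9>1; P3→X gives 8>5]
(C,Q,X): not NE [P1→A gives 7>1; P3→Y gives 9>7]
(C,Q,Y): not NE [P1→B gives 9>2]
(C,R,X): not NE [P1→A gives 11>9]
(C,R,Y): not NE [P1→A gives 9>6; P2→S gives 9>3; P3→X gives 9>8]
(C,S,X): not NE [P1→A gives 6>4; P2→R gives 8>6]
(C,S,Y): not NE [P3→X gives 6>3]

Nash profiles: (A,R,Y), (A,S,X), (B,Q,Y)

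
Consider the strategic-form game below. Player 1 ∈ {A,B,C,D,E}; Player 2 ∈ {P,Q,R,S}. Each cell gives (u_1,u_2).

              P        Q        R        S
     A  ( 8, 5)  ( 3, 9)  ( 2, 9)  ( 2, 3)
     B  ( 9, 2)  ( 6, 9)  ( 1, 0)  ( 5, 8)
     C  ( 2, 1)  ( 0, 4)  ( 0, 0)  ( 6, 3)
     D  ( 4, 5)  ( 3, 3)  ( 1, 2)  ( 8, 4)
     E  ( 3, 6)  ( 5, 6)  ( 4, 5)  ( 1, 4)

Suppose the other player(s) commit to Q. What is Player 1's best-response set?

BR_1 = {B}

u_1(A vs Q) = 3
u_1(B vs Q) = 6
u_1(C vs Q) = 0
u_1(D vs Q) = 3
u_1(E vs Q) = 5
max payoff 6 at {B}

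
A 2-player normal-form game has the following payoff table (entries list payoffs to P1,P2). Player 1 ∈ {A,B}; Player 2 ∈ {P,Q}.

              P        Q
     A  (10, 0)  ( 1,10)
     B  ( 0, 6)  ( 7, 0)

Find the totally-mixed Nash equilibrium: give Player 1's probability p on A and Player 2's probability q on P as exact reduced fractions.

P1 indiff ⇒ q·10+(1-q)·1 = q·0+(1-q)·7 ⇒ q(10) = (1-q)(6) ⇒ q = 3/8
P2 indiff ⇒ p·0+(1-p)·6 = p·10+(1-p)·0 ⇒ p(-10) = (1-p)(-6) ⇒ p = 3/8

p=3/8, q=3/8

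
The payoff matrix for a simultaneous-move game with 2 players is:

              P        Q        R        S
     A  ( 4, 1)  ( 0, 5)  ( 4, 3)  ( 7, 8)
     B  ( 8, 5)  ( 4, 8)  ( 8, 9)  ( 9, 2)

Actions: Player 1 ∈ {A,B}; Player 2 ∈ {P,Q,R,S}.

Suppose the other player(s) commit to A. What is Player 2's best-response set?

BR_2 = {S}

u_2(P vs A) = 1
u_2(Q vs A) = 5
u_2(R vs A) = 3
u_2(S vs A) = 8
max payoff 8 at {S}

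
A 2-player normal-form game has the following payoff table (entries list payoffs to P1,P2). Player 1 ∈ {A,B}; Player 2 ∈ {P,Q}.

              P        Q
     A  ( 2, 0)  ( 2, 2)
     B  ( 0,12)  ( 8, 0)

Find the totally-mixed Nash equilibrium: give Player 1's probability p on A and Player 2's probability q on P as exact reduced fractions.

P1 indiff ⇒ q·2+(1-q)·2 = q·0+(1-q)·8 ⇒ q(2) = (1-q)(6) ⇒ q = 3/4
P2 indiff ⇒ p·0+(1-p)·12 = p·2+(1-p)·0 ⇒ p(-2) = (1-p)(-12) ⇒ p = 6/7

p=6/7, q=3/4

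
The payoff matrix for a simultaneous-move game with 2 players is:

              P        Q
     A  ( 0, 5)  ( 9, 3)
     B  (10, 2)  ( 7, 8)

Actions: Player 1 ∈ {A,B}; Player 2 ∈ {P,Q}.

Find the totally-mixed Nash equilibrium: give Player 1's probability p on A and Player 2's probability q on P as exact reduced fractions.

P1 indiff ⇒ q·0+(1-q)·9 = q·10+(1-q)·7 ⇒ q(-10) = (1-q)(-2) ⇒ q = 1/6
P2 indiff ⇒ p·5+(1-p)·2 = p·3+(1-p)·8 ⇒ p(2) = (1-p)(6) ⇒ p = 3/4

P1 mixes 3/4 on A; P2 mixes 1/6 on P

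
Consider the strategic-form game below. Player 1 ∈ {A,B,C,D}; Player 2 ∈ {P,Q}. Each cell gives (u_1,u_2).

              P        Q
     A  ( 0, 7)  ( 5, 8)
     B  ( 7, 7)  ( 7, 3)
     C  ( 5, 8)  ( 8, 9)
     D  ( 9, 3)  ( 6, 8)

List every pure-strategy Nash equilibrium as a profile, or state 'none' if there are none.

(A,P): not NE [P1→D gives 9>0; P2→Q gives 8>7]
(A,Q): not NE [P1→C gives 8>5]
(B,P): not NE [P1→D gives 9>7]
(B,Q): not NE [P1→C gives 8>7; P2→P gives 7>3]
(C,P): not NE [P1→D gives 9>5; P2→Q gives 9>8]
(C,Q): NE
(D,P): not NE [P2→Q gives 8>3]
(D,Q): not NE [P1→C gives 8>6]

Nash profiles: (C,Q)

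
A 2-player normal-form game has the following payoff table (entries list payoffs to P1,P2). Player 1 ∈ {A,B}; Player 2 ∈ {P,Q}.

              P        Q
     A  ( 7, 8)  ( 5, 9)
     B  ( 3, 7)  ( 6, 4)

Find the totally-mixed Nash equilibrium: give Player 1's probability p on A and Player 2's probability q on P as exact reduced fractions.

p=3/4, q=1/5

P1 indiff ⇒ q·7+(1-q)·5 = q·3+(1-q)·6 ⇒ q(4) = (1-q)(1) ⇒ q = 1/5
P2 indiff ⇒ p·8+(1-p)·7 = p·9+(1-p)·4 ⇒ p(-1) = (1-p)(-3) ⇒ p = 3/4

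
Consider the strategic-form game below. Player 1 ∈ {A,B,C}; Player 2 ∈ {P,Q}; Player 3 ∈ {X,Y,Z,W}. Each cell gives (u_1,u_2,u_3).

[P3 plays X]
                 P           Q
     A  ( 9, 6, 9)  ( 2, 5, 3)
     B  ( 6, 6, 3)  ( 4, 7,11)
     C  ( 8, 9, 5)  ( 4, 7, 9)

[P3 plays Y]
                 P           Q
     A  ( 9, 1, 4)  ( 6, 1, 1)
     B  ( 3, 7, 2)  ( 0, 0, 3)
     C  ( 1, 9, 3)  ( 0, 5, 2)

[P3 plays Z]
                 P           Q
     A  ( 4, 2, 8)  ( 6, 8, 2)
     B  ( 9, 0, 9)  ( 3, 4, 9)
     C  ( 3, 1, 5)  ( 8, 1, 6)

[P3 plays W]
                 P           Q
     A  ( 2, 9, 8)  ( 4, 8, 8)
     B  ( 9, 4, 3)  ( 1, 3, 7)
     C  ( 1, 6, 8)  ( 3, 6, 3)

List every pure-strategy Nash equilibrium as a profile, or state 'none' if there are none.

Nash profiles: (A,P,X), (B,Q,X)

(A,P,X): NE
(A,P,Y): not NE [P3→X gives 9>4]
(A,P,Z): not NE [P1→B gives 9>4; P2→Q gives 8>2; P3→X gives 9>8]
(A,P,W): not NE [P1→B gives 9>2; P3→X gives 9>8]
(A,Q,X): not NE [P1→C gives 4>2; P2→P gives 6>5; P3→W gives 8>3]
(A,Q,Y): not NE [P3→W gives 8>1]
(A,Q,Z): not NE [P1→C gives 8>6; P3→W gives 8>2]
(A,Q,W): not NE [P2→P gives 9>8]
(B,P,X): not NE [P1→A gives 9>6; P2→Q gives 7>6; P3→Z gives 9>3]
(B,P,Y): not NE [P1→A gives 9>3; P3→Z gives 9>2]
(B,P,Z): not NE [P2→Q gives 4>0]
(B,P,W): not NE [P3→Z gives 9>3]
(B,Q,X): NE
(B,Q,Y): not NE [P1→A gives 6>0; P2→P gives 7>0; P3→X gives 11>3]
(B,Q,Z): not NE [P1→C gives 8>3; P3→X gives 11>9]
(B,Q,W): not NE [P1→A gives 4>1; P2→P gives 4>3; P3→X gives 11>7]
(C,P,X): not NE [P1→A gives 9>8; P3→W gives 8>5]
(C,P,Y): not NE [P1→A gives 9>1; P3→W gives 8>3]
(C,P,Z): not NE [P1→B gives 9>3; P3→W gives 8>5]
(C,P,W): not NE [P1→B gives 9>1]
(C,Q,X): not NE [P2→P gives 9>7]
(C,Q,Y): not NE [P1→A gives 6>0; P2→P gives 9>5; P3→X gives 9>2]
(C,Q,Z): not NE [P3→X gives 9>6]
(C,Q,W): not NE [P1→A gives 4>3; P3→X gives 9>3]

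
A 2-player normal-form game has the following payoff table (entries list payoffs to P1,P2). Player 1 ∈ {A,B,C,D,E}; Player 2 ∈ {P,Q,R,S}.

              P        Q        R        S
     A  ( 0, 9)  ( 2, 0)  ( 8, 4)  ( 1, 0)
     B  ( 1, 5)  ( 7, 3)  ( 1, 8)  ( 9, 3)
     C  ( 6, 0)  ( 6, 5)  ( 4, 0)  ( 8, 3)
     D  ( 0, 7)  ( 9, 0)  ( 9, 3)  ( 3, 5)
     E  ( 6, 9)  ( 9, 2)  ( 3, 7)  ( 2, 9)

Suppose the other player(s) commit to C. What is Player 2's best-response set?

P2 best: {Q}

u_2(P vs C) = 0
u_2(Q vs C) = 5
u_2(R vs C) = 0
u_2(S vs C) = 3
max payoff 5 at {Q}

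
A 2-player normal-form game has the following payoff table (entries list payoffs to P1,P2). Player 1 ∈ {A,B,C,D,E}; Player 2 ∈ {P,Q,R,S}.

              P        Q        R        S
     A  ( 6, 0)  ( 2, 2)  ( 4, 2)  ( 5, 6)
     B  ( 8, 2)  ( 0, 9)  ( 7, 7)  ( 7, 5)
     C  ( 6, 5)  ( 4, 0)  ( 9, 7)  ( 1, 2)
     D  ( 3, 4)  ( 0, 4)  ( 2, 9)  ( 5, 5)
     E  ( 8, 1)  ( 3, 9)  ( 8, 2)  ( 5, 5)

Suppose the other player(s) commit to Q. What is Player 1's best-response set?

argmax u_1 = {C}

u_1(A vs Q) = 2
u_1(B vs Q) = 0
u_1(C vs Q) = 4
u_1(D vs Q) = 0
u_1(E vs Q) = 3
max payoff 4 at {C}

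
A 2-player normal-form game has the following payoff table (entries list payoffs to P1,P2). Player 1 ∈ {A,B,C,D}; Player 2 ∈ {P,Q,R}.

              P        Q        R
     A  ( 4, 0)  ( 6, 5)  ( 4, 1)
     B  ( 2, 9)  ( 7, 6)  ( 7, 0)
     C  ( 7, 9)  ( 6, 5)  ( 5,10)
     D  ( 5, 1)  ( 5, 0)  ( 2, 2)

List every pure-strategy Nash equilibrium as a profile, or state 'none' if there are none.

(A,P): not NE [P1→C gives 7>4; P2→Q gives 5>0]
(A,Q): not NE [P1→B gives 7>6]
(A,R): not NE [P1→B gives 7>4; P2→Q gives 5>1]
(B,P): not NE [P1→C gives 7>2]
(B,Q): not NE [P2→P gives 9>6]
(B,R): not NE [P2→P gives 9>0]
(C,P): not NE [P2→R gives 10>9]
(C,Q): not NE [P1→B gives 7>6; P2→R gives 10>5]
(C,R): not NE [P1→B gives 7>5]
(D,P): not NE [P1→C gives 7>5; P2→R gives 2>1]
(D,Q): not NE [P1→B gives 7>5; P2→R gives 2>0]
(D,R): not NE [P1→B gives 7>2]

No pure NE.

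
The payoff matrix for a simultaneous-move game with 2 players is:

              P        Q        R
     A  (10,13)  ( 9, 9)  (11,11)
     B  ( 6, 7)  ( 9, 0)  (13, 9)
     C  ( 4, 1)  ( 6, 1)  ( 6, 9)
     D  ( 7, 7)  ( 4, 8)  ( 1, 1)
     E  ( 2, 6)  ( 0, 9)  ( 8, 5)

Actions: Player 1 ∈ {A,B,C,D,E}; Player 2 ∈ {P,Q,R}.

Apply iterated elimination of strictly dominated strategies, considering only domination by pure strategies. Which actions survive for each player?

P1 drop C (A beats it: P:10>4 Q:9>6 R:11>6)
P1 drop D (A beats it: P:10>7 Q:9>4 R:11>1)
P1 drop E (A beats it: P:10>2 Q:9>0 R:11>8)
P2 drop Q (P beats it: A:13>9 B:7>0)
P1→{A,B} P2→{P,R}

Remaining: P1:{A,B} P2:{P,R}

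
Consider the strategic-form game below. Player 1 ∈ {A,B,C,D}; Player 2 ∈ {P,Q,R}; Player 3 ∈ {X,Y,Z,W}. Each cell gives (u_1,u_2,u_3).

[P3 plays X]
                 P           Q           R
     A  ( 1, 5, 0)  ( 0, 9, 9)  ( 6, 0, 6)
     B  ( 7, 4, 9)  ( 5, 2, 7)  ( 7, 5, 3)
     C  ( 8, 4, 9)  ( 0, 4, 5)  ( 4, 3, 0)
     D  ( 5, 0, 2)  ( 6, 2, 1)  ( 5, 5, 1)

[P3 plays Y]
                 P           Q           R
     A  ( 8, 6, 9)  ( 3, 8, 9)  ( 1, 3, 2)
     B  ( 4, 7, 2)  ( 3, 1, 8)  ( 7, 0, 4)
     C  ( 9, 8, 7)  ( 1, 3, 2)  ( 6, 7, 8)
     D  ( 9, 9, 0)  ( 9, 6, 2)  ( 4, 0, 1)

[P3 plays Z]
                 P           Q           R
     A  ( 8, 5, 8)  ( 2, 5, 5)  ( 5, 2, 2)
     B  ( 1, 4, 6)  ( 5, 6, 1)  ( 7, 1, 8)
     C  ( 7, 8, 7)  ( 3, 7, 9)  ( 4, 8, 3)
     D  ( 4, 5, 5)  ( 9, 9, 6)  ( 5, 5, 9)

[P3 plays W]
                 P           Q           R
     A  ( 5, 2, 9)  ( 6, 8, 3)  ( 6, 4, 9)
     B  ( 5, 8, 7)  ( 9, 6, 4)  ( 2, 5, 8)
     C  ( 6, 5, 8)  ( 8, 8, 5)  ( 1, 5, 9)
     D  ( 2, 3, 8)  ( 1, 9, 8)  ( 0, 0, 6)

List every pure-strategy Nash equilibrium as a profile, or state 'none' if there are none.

(A,P,X): not NE [P1→C gives 8>1; P2→Q gives 9>5; P3→W gives 9>0]
(A,P,Y): not NE [P1→D gives 9>8; P2→Q gives 8>6]
(A,P,Z): not NE [P3→W gives 9>8]
(A,P,W): not NE [P1→C gives 6>5; P2→Q gives 8>2]
(A,Q,X): not NE [P1→D gives 6>0]
(A,Q,Y): not NE [P1→D gives 9>3]
(A,Q,Z): not NE [P1→D gives 9>2; P3→Y gives 9>5]
(A,Q,W): not NE [P1→B gives 9>6; P3→Y gives 9>3]
(A,R,X): not NE [P1→B gives 7>6; P2→Q gives 9>0; P3→W gives 9>6]
(A,R,Y): not NE [P1→B gives 7>1; P2→Q gives 8>3; P3→W gives 9>2]
(A,R,Z): not NE [P1→B gives 7>5; P2→Q gives 5>2; P3→W gives 9>2]
(A,R,W): not NE [P2→Q gives 8>4]
(B,P,X): not NE [P1→C gives 8>7; P2→R gives 5>4]
(B,P,Y): not NE [P1→D gives 9>4; P3→X gives 9>2]
(B,P,Z): not NE [P1→A gives 8>1; P2→Q gives 6>4; P3→X gives 9>6]
(B,P,W): not NE [P1→C gives 6>5; P3→X gives 9>7]
(B,Q,X): not NE [P1→D gives 6>5; P2→R gives 5>2; P3→Y gives 8>7]
(B,Q,Y): not NE [P1→D gives 9>3; P2→P gives 7>1]
(B,Q,Z): not NE [P1→D gives 9>5; P3→Y gives 8>1]
(B,Q,W): not NE [P2→P gives 8>6; P3→Y gives 8>4]
(B,R,X): not NE [P3→W gives 8>3]
(B,R,Y): not NE [P2→P gives 7>0; P3→W gives 8>4]
(B,R,Z): not NE [P2→Q gives 6>1]
(B,R,W): not NE [P1→A gives 6>2; P2→P gives 8>5]
(C,P,X): NE
(C,P,Y): not NE [P3→X gives 9>7]
(C,P,Z): not NE [P1→A gives 8>7; P3→X gives 9>7]
(C,P,W): not NE [P2→Q gives 8>5; P3→X gives 9>8]
(C,Q,X): not NE [P1→D gives 6>0; P3→Z gives 9>5]
(C,Q,Y): not NE [P1→D gives 9>1; P2→P gives 8>3; P3→Z gives 9>2]
(C,Q,Z): not NE [P1→D gives 9>3; P2→R gives 8>7]
(C,Q,W): not NE [P1→B gives 9>8; P3→Z gives 9>5]
(C,R,X): not NE [P1→B gives 7>4; P2→Q gives 4>3; P3→W gives 9>0]
(C,R,Y): not NE [P1→B gives 7>6; P2→P gives 8>7; P3→W gives 9>8]
(C,R,Z): not NE [P1→B gives 7>4; P3→W gives 9>3]
(C,R,W): not NE [P1→A gives 6>1; P2→Q gives 8>5]
(D,P,X): not NE [P1→C gives 8>5; P2→R gives 5>0; P3→W gives 8>2]
(D,P,Y): not NE [P3→W gives 8>0]
(D,P,Z): not NE [P1→A gives 8>4; P2→Q gives 9>5; P3→W gives 8>5]
(D,P,W): not NE [P1→C gives 6>2; P2→Q gives 9>3]
(D,Q,X): not NE [P2→R gives 5>2; P3→W gives 8>1]
(D,Q,Y): not NE [P2→P gives 9>6; P3→W gives 8>2]
(D,Q,Z): not NE [P3→W gives 8>6]
(D,Q,W): not NE [P1→B gives 9>1]
(D,R,X): not NE [P1→B gives 7>5; P3→Z gives 9>1]
(D,R,Y): not NE [P1→B gives 7>4; P2→P gives 9>0; P3→Z gives 9>1]
(D,R,Z): not NE [P1→B gives 7>5; P2→Q gives 9>5]
(D,R,W): not NE [P1→A gives 6>0; P2→Q gives 9>0; P3→Z gives 9>6]

NE set: (C,P,X)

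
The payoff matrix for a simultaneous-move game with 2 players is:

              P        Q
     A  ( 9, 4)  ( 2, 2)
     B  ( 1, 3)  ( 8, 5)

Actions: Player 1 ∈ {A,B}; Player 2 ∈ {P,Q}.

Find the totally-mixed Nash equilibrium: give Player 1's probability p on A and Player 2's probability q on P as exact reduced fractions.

P1 indiff ⇒ q·9+(1-q)·2 = q·1+(1-q)·8 ⇒ q(8) = (1-q)(6) ⇒ q = 3/7
P2 indiff ⇒ p·4+(1-p)·3 = p·2+(1-p)·5 ⇒ p(2) = (1-p)(2) ⇒ p = 1/2

(p,q) = (1/2, 3/7)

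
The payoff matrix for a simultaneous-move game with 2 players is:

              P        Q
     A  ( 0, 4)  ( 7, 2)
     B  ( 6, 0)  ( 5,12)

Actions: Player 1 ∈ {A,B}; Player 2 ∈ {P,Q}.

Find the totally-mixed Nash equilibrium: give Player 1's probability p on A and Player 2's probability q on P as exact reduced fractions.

P1 indiff ⇒ q·0+(1-q)·7 = q·6+(1-q)·5 ⇒ q(-6) = (1-q)(-2) ⇒ q = 1/4
P2 indiff ⇒ p·4+(1-p)·0 = p·2+(1-p)·12 ⇒ p(2) = (1-p)(12) ⇒ p = 6/7

P1 mixes 6/7 on A; P2 mixes 1/4 on P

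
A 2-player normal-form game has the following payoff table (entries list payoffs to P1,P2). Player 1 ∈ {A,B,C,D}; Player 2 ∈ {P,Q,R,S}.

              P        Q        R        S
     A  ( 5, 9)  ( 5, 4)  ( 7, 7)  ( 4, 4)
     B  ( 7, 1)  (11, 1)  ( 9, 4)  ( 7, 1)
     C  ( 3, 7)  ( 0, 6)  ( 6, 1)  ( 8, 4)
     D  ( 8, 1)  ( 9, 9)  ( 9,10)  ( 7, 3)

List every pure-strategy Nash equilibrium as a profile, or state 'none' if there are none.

(A,P): not NE [P1→D gives 8>5]
(A,Q): not NE [P1→B gives 11>5; P2→P gives 9>4]
(A,R): not NE [P1→D gives 9>7; P2→P gives 9>7]
(A,S): not NE [P1→C gives 8>4; P2→P gives 9>4]
(B,P): not NE [P1→D gives 8>7; P2→R gives 4>1]
(B,Q): not NE [P2→R gives 4>1]
(B,R): NE
(B,S): not NE [P1→C gives 8>7; P2→R gives 4>1]
(C,P): not NE [P1→D gives 8>3]
(C,Q): not NE [P1→B gives 11>0; P2→P gives 7>6]
(C,R): not NE [P1→D gives 9>6; P2→P gives 7>1]
(C,S): not NE [P2→P gives 7>4]
(D,P): not NE [P2→R gives 10>1]
(D,Q): not NE [P1→B gives 11>9; P2→R gives 10>9]
(D,R): NE
(D,S): not NE [P1→C gives 8>7; P2→R gives 10>3]

NE set: (B,R), (D,R)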